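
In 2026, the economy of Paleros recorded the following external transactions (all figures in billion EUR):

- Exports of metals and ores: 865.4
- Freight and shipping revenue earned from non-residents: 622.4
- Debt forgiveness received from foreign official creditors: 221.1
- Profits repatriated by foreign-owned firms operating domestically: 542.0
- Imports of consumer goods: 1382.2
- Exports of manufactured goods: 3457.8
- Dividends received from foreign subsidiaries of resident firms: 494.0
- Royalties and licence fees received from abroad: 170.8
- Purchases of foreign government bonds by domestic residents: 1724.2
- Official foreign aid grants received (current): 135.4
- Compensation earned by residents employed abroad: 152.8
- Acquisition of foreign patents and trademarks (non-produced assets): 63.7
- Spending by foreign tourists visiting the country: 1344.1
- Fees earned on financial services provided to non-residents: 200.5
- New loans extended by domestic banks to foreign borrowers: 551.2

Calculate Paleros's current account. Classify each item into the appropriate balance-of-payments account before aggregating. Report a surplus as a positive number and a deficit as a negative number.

5519.0

Goods: 865.4 + 3457.8 - 1382.2 = 2941.0
Services: 170.8 + 622.4 + 200.5 + 1344.1 = 2337.8
Primary income: -542.0 + 152.8 + 494.0 = 104.8
Secondary income: 135.4
Current account = 2941.0 + 2337.8 + 104.8 + 135.4 = 5519.0
(Excluded from the current account — capital account: debt forgiveness received from foreign official creditors 221.1, acquisition of foreign patents and trademarks (non-produced assets) 63.7; financial account: purchases of foreign government bonds by domestic residents 1724.2, new loans extended by domestic banks to foreign borrowers 551.2.)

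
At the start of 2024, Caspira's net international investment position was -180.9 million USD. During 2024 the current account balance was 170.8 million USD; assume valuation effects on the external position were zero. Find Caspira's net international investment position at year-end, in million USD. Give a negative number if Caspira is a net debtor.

With no valuation effects, change in NIIP = current account = 170.8
End-of-year NIIP = -180.9 + 170.8 = -10.1

-10.1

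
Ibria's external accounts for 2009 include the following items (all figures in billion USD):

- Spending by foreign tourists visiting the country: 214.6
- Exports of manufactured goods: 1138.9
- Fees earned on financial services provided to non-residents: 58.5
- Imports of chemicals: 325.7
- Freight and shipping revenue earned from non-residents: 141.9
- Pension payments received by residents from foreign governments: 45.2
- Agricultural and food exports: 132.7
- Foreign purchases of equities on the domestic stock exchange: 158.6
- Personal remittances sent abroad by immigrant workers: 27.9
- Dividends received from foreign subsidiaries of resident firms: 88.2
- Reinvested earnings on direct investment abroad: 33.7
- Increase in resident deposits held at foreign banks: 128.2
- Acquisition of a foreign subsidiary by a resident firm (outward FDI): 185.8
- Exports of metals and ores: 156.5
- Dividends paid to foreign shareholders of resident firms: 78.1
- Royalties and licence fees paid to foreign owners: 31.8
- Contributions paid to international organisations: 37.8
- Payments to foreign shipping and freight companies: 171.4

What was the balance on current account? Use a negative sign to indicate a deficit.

Goods: 156.5 + 1138.9 + 132.7 - 325.7 = 1102.4
Services: -31.8 - 171.4 + 58.5 + 214.6 + 141.9 = 211.8
Primary income: 33.7 + 88.2 - 78.1 = 43.8
Secondary income: -27.9 + 45.2 - 37.8 = -20.5
Current account = 1102.4 + 211.8 + 43.8 + (-20.5) = 1337.5
(Excluded from the current account — financial account: foreign purchases of equities on the domestic stock exchange 158.6, increase in resident deposits held at foreign banks 128.2, acquisition of a foreign subsidiary by a resident firm (outward FDI) 185.8.)

1337.5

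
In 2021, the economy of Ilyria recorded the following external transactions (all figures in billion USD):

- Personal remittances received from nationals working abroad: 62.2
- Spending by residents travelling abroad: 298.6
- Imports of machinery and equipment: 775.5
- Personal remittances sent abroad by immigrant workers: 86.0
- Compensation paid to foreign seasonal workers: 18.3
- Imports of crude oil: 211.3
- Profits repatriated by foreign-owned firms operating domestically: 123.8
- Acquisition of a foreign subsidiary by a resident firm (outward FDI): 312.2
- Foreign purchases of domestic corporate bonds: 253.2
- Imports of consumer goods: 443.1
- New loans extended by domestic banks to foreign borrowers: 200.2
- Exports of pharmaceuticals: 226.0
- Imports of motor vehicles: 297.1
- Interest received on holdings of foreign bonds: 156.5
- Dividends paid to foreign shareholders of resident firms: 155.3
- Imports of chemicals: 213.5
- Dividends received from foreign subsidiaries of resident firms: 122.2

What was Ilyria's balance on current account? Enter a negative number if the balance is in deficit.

Goods: 226.0 - 213.5 - 297.1 - 211.3 - 443.1 - 775.5 = -1714.5
Services: -298.6
Primary income: -18.3 + 156.5 - 155.3 - 123.8 + 122.2 = -18.7
Secondary income: -86.0 + 62.2 = -23.8
Current account = (-1714.5) + (-298.6) + (-18.7) + (-23.8) = -2055.6
(Excluded from the current account — financial account: acquisition of a foreign subsidiary by a resident firm (outward FDI) 312.2, foreign purchases of domestic corporate bonds 253.2, new loans extended by domestic banks to foreign borrowers 200.2.)

-2055.6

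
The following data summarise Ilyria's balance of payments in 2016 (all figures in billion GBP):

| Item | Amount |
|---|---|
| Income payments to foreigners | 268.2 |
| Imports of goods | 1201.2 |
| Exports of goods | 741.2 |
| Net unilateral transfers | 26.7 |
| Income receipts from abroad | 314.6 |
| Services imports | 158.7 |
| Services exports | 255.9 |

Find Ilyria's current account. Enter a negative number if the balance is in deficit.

Goods balance = 741.2 - 1201.2 = -460.0
Services balance = 255.9 - 158.7 = 97.2
Trade balance (goods + services) = -460.0 + 97.2 = -362.8
Net primary income = 314.6 - 268.2 = 46.4
Net secondary income = 26.7
Current account = -362.8 + 46.4 + 26.7 = -289.7

-289.7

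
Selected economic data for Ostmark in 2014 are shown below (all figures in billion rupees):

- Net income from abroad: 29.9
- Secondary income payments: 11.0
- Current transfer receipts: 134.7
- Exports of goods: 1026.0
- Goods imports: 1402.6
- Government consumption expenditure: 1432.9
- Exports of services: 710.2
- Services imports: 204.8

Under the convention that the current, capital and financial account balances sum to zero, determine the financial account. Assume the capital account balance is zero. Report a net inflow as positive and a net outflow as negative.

-282.4

Goods balance = 1026.0 - 1402.6 = -376.6
Services balance = 710.2 - 204.8 = 505.4
Trade balance (goods + services) = -376.6 + 505.4 = 128.8
Net primary income = 29.9
Net secondary income = 134.7 - 11.0 = 123.7
Current account = 128.8 + 29.9 + 123.7 = 282.4
Financial account = -(282.4) = -282.4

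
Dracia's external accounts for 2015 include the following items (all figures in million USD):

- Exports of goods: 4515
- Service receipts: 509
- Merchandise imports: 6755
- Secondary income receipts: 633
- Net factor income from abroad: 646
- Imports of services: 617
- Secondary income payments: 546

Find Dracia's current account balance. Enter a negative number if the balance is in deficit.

Goods balance = 4515 - 6755 = -2240
Services balance = 509 - 617 = -108
Trade balance (goods + services) = -2240 + (-108) = -2348
Net primary income = 646
Net secondary income = 633 - 546 = 87
Current account = -2348 + 646 + 87 = -1615

-1615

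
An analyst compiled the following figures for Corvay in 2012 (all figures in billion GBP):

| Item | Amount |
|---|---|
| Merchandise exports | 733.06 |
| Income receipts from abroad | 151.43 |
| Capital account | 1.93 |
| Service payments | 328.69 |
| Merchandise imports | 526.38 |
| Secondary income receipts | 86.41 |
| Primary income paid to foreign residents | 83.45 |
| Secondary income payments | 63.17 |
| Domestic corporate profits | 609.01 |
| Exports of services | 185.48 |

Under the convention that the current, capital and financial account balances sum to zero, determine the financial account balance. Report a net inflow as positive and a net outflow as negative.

-156.62

Goods balance = 733.06 - 526.38 = 206.68
Services balance = 185.48 - 328.69 = -143.21
Trade balance (goods + services) = 206.68 + (-143.21) = 63.47
Net primary income = 151.43 - 83.45 = 67.98
Net secondary income = 86.41 - 63.17 = 23.24
Current account = 63.47 + 67.98 + 23.24 = 154.69
Financial account = -(154.69 + 1.93) = -156.62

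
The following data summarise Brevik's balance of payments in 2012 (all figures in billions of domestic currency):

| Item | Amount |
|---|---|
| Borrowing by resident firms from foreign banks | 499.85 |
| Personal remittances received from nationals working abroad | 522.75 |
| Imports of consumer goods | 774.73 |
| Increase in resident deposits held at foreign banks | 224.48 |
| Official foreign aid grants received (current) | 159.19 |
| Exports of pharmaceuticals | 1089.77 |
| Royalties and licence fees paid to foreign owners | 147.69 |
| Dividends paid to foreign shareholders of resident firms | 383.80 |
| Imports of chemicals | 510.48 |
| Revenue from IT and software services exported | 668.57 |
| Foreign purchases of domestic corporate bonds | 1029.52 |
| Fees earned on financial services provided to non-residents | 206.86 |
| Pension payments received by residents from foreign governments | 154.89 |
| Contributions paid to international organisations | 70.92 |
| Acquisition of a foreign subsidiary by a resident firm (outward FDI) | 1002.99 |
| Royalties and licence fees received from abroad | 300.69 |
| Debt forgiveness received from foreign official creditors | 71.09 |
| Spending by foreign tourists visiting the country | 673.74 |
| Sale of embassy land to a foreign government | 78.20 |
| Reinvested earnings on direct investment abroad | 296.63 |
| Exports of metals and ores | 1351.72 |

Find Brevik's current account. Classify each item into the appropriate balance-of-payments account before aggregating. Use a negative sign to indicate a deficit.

3537.19

Goods: -774.73 - 510.48 + 1089.77 + 1351.72 = 1156.28
Services: 300.69 + 206.86 + 668.57 + 673.74 - 147.69 = 1702.17
Primary income: -383.80 + 296.63 = -87.17
Secondary income: 159.19 + 154.89 + 522.75 - 70.92 = 765.91
Current account = 1156.28 + 1702.17 + (-87.17) + 765.91 = 3537.19
(Excluded from the current account — financial account: borrowing by resident firms from foreign banks 499.85, increase in resident deposits held at foreign banks 224.48, foreign purchases of domestic corporate bonds 1029.52, acquisition of a foreign subsidiary by a resident firm (outward FDI) 1002.99; capital account: debt forgiveness received from foreign official creditors 71.09, sale of embassy land to a foreign government 78.20.)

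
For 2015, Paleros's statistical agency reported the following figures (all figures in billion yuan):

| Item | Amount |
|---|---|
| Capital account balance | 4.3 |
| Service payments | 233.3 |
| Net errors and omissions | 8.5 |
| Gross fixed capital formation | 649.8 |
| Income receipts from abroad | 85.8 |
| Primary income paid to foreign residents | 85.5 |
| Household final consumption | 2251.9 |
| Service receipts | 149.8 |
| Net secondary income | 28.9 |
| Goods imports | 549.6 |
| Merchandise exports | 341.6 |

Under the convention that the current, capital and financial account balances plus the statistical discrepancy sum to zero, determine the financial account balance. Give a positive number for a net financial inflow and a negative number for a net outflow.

Goods balance = 341.6 - 549.6 = -208.0
Services balance = 149.8 - 233.3 = -83.5
Trade balance (goods + services) = -208.0 + (-83.5) = -291.5
Net primary income = 85.8 - 85.5 = 0.3
Net secondary income = 28.9
Current account = -291.5 + 0.3 + 28.9 = -262.3
Financial account = -(-262.3 + 4.3 + 8.5) = 249.5

249.5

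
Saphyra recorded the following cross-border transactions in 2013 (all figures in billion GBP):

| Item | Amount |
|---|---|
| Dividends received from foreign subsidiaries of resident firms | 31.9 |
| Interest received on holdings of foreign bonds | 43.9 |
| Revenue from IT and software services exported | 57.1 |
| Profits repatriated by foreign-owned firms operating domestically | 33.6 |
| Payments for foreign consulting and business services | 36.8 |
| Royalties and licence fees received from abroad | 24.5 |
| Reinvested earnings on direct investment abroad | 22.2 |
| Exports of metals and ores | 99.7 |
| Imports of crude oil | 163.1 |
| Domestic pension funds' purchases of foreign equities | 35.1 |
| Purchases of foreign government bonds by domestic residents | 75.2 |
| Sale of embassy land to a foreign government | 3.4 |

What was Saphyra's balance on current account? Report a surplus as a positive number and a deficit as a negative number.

45.8

Goods: -163.1 + 99.7 = -63.4
Services: -36.8 + 24.5 + 57.1 = 44.8
Primary income: 22.2 - 33.6 + 43.9 + 31.9 = 64.4
Current account = (-63.4) + 44.8 + 64.4 = 45.8
(Excluded from the current account — financial account: domestic pension funds' purchases of foreign equities 35.1, purchases of foreign government bonds by domestic residents 75.2; capital account: sale of embassy land to a foreign government 3.4.)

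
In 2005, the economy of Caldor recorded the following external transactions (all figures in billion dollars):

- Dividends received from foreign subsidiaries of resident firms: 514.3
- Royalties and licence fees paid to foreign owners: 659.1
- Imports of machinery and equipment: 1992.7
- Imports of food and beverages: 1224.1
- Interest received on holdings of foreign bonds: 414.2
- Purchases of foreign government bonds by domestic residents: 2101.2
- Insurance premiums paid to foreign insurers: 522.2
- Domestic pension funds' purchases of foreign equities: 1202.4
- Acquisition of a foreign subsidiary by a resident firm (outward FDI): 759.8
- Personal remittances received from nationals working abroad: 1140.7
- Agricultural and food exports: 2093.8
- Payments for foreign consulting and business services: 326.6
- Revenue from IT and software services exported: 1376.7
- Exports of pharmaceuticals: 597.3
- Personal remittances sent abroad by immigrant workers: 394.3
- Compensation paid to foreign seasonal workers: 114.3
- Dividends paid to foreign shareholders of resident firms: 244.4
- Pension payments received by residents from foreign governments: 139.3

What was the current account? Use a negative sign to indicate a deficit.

Goods: 597.3 - 1224.1 + 2093.8 - 1992.7 = -525.7
Services: -659.1 + 1376.7 - 326.6 - 522.2 = -131.2
Primary income: -244.4 - 114.3 + 414.2 + 514.3 = 569.8
Secondary income: -394.3 + 1140.7 + 139.3 = 885.7
Current account = (-525.7) + (-131.2) + 569.8 + 885.7 = 798.6
(Excluded from the current account — financial account: purchases of foreign government bonds by domestic residents 2101.2, domestic pension funds' purchases of foreign equities 1202.4, acquisition of a foreign subsidiary by a resident firm (outward FDI) 759.8.)

798.6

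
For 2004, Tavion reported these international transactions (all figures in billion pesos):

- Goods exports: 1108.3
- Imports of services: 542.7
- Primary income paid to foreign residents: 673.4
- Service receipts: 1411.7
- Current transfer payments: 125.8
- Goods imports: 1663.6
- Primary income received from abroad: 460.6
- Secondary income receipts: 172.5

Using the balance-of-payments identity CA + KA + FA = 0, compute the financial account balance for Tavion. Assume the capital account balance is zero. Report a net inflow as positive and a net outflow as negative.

Goods balance = 1108.3 - 1663.6 = -555.3
Services balance = 1411.7 - 542.7 = 869.0
Trade balance (goods + services) = -555.3 + 869.0 = 313.7
Net primary income = 460.6 - 673.4 = -212.8
Net secondary income = 172.5 - 125.8 = 46.7
Current account = 313.7 + (-212.8) + 46.7 = 147.6
Financial account = -(147.6) = -147.6

-147.6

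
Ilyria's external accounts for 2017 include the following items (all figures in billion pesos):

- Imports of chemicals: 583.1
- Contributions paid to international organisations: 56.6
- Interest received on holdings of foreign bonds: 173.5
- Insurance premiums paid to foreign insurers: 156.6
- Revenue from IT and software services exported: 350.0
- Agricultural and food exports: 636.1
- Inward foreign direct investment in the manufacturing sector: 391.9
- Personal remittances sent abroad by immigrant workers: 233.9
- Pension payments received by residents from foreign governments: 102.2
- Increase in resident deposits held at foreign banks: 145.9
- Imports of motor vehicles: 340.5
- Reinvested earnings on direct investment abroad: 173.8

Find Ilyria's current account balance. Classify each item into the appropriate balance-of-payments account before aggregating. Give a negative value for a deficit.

Goods: 636.1 - 583.1 - 340.5 = -287.5
Services: -156.6 + 350.0 = 193.4
Primary income: 173.8 + 173.5 = 347.3
Secondary income: 102.2 - 56.6 - 233.9 = -188.3
Current account = (-287.5) + 193.4 + 347.3 + (-188.3) = 64.9
(Excluded from the current account — financial account: inward foreign direct investment in the manufacturing sector 391.9, increase in resident deposits held at foreign banks 145.9.)

64.9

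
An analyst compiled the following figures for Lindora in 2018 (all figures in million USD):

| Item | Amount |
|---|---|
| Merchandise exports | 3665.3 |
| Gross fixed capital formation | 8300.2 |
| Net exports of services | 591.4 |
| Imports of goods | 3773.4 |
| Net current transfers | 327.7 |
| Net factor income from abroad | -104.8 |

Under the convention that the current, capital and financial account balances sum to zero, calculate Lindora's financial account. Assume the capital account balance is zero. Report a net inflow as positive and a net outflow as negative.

-706.2

Goods balance = 3665.3 - 3773.4 = -108.1
Services balance = 591.4
Trade balance (goods + services) = -108.1 + 591.4 = 483.3
Net primary income = -104.8
Net secondary income = 327.7
Current account = 483.3 + (-104.8) + 327.7 = 706.2
Financial account = -(706.2) = -706.2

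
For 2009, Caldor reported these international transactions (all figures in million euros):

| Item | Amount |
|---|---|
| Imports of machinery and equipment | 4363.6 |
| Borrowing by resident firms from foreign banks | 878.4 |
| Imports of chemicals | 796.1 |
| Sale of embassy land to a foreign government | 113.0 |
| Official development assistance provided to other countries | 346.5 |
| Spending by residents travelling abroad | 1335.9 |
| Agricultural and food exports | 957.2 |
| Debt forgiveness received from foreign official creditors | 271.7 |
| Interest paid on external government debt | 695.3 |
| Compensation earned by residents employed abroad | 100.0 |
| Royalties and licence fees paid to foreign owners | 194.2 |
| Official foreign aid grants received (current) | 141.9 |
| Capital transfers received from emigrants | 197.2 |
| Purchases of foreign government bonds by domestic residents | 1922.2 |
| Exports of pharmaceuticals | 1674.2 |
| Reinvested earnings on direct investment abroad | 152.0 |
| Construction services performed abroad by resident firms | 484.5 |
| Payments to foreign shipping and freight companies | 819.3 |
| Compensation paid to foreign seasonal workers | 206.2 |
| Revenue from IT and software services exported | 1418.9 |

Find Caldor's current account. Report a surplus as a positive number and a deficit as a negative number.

-3828.4

Goods: -796.1 + 1674.2 - 4363.6 + 957.2 = -2528.3
Services: -194.2 - 819.3 - 1335.9 + 1418.9 + 484.5 = -446.0
Primary income: 152.0 - 206.2 - 695.3 + 100.0 = -649.5
Secondary income: 141.9 - 346.5 = -204.6
Current account = (-2528.3) + (-446.0) + (-649.5) + (-204.6) = -3828.4
(Excluded from the current account — financial account: borrowing by resident firms from foreign banks 878.4, purchases of foreign government bonds by domestic residents 1922.2; capital account: sale of embassy land to a foreign government 113.0, debt forgiveness received from foreign official creditors 271.7, capital transfers received from emigrants 197.2.)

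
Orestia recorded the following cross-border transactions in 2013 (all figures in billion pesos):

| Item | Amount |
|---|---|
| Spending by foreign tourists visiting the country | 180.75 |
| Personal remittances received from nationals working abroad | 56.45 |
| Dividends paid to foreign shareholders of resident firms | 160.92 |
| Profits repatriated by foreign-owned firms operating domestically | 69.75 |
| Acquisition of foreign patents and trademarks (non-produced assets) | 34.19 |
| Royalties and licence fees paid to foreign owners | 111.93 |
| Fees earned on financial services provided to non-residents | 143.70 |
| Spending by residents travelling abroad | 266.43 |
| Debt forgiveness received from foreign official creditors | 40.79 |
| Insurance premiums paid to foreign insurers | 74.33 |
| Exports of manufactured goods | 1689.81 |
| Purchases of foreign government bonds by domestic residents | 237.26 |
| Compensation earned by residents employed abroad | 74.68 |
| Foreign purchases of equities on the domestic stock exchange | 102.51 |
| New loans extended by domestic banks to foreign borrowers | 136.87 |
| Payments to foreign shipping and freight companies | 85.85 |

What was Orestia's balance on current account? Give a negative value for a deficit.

Goods: 1689.81
Services: 180.75 + 143.70 - 111.93 - 85.85 - 266.43 - 74.33 = -214.09
Primary income: -69.75 - 160.92 + 74.68 = -155.99
Secondary income: 56.45
Current account = 1689.81 + (-214.09) + (-155.99) + 56.45 = 1376.18
(Excluded from the current account — capital account: acquisition of foreign patents and trademarks (non-produced assets) 34.19, debt forgiveness received from foreign official creditors 40.79; financial account: purchases of foreign government bonds by domestic residents 237.26, foreign purchases of equities on the domestic stock exchange 102.51, new loans extended by domestic banks to foreign borrowers 136.87.)

1376.18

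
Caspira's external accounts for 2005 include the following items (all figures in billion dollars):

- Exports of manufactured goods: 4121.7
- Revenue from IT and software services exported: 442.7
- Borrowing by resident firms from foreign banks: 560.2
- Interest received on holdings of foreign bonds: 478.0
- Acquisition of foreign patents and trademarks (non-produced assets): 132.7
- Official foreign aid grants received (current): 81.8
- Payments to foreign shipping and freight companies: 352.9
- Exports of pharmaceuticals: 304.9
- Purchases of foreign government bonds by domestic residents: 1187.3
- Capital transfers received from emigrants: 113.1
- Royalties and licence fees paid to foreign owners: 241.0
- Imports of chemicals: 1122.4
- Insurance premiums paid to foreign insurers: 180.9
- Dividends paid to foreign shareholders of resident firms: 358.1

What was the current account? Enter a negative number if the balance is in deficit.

3173.8

Goods: 304.9 + 4121.7 - 1122.4 = 3304.2
Services: 442.7 - 180.9 - 241.0 - 352.9 = -332.1
Primary income: -358.1 + 478.0 = 119.9
Secondary income: 81.8
Current account = 3304.2 + (-332.1) + 119.9 + 81.8 = 3173.8
(Excluded from the current account — financial account: borrowing by resident firms from foreign banks 560.2, purchases of foreign government bonds by domestic residents 1187.3; capital account: acquisition of foreign patents and trademarks (non-produced assets) 132.7, capital transfers received from emigrants 113.1.)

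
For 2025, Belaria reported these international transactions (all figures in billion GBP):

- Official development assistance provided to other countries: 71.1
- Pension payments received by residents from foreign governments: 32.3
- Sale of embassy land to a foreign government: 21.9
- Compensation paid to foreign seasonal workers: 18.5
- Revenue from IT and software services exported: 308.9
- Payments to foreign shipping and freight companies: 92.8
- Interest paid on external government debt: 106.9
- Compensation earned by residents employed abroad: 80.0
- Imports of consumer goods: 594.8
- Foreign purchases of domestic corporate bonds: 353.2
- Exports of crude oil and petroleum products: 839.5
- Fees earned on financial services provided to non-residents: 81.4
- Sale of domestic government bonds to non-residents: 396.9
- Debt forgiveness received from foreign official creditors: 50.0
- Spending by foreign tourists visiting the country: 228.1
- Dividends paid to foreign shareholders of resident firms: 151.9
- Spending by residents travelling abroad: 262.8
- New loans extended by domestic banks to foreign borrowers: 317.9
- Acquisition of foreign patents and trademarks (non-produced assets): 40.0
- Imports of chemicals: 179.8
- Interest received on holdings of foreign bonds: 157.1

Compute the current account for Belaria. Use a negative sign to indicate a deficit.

248.7

Goods: 839.5 - 594.8 - 179.8 = 64.9
Services: 228.1 + 308.9 - 262.8 + 81.4 - 92.8 = 262.8
Primary income: -151.9 + 80.0 + 157.1 - 18.5 - 106.9 = -40.2
Secondary income: -71.1 + 32.3 = -38.8
Current account = 64.9 + 262.8 + (-40.2) + (-38.8) = 248.7
(Excluded from the current account — capital account: sale of embassy land to a foreign government 21.9, debt forgiveness received from foreign official creditors 50.0, acquisition of foreign patents and trademarks (non-produced assets) 40.0; financial account: foreign purchases of domestic corporate bonds 353.2, sale of domestic government bonds to non-residents 396.9, new loans extended by domestic banks to foreign borrowers 317.9.)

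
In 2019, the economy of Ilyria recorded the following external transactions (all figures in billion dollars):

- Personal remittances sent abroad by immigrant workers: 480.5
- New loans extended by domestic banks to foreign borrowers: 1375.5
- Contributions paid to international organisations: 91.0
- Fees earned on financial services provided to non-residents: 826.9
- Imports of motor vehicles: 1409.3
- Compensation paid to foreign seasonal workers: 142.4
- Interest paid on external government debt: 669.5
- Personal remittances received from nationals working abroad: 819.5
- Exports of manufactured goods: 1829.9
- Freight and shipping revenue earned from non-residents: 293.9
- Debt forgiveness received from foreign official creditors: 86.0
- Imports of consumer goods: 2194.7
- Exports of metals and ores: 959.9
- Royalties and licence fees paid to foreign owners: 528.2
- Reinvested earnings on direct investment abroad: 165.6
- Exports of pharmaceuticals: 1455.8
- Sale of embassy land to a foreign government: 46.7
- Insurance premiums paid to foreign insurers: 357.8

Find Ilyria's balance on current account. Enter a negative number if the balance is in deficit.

478.1

Goods: 1455.8 - 2194.7 + 1829.9 + 959.9 - 1409.3 = 641.6
Services: -357.8 - 528.2 + 293.9 + 826.9 = 234.8
Primary income: -142.4 - 669.5 + 165.6 = -646.3
Secondary income: 819.5 - 91.0 - 480.5 = 248.0
Current account = 641.6 + 234.8 + (-646.3) + 248.0 = 478.1
(Excluded from the current account — financial account: new loans extended by domestic banks to foreign borrowers 1375.5; capital account: debt forgiveness received from foreign official creditors 86.0, sale of embassy land to a foreign government 46.7.)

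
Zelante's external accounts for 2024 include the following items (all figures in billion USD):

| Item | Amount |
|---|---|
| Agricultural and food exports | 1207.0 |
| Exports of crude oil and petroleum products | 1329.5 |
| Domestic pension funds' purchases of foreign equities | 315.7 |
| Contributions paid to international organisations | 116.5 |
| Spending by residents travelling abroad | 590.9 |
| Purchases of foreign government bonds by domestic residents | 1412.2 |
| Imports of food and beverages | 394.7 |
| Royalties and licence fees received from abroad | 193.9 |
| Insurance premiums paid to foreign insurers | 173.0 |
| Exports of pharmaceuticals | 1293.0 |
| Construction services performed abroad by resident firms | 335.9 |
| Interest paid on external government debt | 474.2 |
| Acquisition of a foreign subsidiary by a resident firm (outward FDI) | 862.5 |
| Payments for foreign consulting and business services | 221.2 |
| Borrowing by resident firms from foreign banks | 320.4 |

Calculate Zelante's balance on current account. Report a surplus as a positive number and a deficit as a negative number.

Goods: -394.7 + 1207.0 + 1329.5 + 1293.0 = 3434.8
Services: 193.9 - 173.0 - 221.2 - 590.9 + 335.9 = -455.3
Primary income: -474.2
Secondary income: -116.5
Current account = 3434.8 + (-455.3) + (-474.2) + (-116.5) = 2388.8
(Excluded from the current account — financial account: domestic pension funds' purchases of foreign equities 315.7, purchases of foreign government bonds by domestic residents 1412.2, acquisition of a foreign subsidiary by a resident firm (outward FDI) 862.5, borrowing by resident firms from foreign banks 320.4.)

2388.8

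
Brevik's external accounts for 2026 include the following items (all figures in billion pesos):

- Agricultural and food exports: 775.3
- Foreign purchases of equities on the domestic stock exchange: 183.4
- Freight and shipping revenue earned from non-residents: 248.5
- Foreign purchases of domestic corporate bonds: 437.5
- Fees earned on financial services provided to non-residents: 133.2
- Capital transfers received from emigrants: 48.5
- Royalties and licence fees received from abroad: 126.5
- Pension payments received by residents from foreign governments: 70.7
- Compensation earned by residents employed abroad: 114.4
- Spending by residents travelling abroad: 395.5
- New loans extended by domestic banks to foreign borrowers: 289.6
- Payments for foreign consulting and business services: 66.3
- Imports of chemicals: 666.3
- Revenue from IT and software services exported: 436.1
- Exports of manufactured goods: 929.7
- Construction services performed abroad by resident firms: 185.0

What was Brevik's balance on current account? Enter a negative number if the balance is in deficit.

Goods: 775.3 - 666.3 + 929.7 = 1038.7
Services: 126.5 + 436.1 - 395.5 - 66.3 + 133.2 + 185.0 + 248.5 = 667.5
Primary income: 114.4
Secondary income: 70.7
Current account = 1038.7 + 667.5 + 114.4 + 70.7 = 1891.3
(Excluded from the current account — financial account: foreign purchases of equities on the domestic stock exchange 183.4, foreign purchases of domestic corporate bonds 437.5, new loans extended by domestic banks to foreign borrowers 289.6; capital account: capital transfers received from emigrants 48.5.)

1891.3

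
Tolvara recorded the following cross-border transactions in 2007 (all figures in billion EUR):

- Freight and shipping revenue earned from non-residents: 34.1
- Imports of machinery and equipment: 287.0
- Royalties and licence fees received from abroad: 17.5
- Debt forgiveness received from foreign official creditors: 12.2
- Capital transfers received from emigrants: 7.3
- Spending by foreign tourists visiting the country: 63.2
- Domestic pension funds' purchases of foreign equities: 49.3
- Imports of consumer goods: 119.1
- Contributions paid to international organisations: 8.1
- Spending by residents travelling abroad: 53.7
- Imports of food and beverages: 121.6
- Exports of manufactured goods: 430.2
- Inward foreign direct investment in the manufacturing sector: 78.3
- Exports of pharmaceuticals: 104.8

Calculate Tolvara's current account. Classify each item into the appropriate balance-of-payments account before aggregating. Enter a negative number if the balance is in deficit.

Goods: -287.0 - 119.1 + 104.8 + 430.2 - 121.6 = 7.3
Services: 17.5 - 53.7 + 63.2 + 34.1 = 61.1
Secondary income: -8.1
Current account = 7.3 + 61.1 + (-8.1) = 60.3
(Excluded from the current account — capital account: debt forgiveness received from foreign official creditors 12.2, capital transfers received from emigrants 7.3; financial account: domestic pension funds' purchases of foreign equities 49.3, inward foreign direct investment in the manufacturing sector 78.3.)

60.3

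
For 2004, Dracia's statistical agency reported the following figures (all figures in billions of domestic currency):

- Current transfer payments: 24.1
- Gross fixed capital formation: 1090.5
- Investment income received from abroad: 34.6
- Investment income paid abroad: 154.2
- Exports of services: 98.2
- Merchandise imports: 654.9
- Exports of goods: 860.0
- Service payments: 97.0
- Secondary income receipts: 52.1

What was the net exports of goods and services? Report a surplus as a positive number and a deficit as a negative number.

206.3

Goods balance = 860.0 - 654.9 = 205.1
Services balance = 98.2 - 97.0 = 1.2
Trade balance (goods + services) = 205.1 + 1.2 = 206.3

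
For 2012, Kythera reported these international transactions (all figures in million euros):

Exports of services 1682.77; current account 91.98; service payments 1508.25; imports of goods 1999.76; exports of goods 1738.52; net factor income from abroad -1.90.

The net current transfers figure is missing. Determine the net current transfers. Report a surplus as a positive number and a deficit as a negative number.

180.60

Current account = goods balance + services balance + net primary income + net secondary income
Sum of the known components = -88.62
Net current transfers = CA - (known components) = 91.98 - (-88.62) = 180.60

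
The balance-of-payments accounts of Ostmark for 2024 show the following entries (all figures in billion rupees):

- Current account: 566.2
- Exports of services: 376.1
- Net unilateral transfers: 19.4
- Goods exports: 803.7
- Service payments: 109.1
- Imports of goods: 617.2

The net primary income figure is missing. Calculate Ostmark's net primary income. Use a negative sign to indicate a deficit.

Current account = goods balance + services balance + net primary income + net secondary income
Sum of the known components = 472.9
Net primary income = CA - (known components) = 566.2 - 472.9 = 93.3

93.3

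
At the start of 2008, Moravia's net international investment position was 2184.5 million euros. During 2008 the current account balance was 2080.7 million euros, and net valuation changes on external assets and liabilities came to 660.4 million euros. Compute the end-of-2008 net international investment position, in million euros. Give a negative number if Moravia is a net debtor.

4925.6

Change in NIIP = current account + net valuation change = 2080.7 + 660.4 = 2741.1
End-of-year NIIP = 2184.5 + 2741.1 = 4925.6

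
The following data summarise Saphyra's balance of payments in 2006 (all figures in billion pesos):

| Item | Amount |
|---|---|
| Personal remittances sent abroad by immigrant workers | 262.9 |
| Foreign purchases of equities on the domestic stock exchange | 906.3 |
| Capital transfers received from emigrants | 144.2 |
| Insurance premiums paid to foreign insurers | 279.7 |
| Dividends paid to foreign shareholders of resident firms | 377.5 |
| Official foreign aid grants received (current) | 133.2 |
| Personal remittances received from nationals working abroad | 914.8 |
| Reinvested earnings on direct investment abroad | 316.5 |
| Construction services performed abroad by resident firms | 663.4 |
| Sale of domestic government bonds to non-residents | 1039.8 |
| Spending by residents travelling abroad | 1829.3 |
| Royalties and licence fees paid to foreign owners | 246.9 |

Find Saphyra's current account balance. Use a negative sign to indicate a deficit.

-968.4

Services: -1829.3 - 279.7 - 246.9 + 663.4 = -1692.5
Primary income: 316.5 - 377.5 = -61.0
Secondary income: 914.8 + 133.2 - 262.9 = 785.1
Current account = (-1692.5) + (-61.0) + 785.1 = -968.4
(Excluded from the current account — financial account: foreign purchases of equities on the domestic stock exchange 906.3, sale of domestic government bonds to non-residents 1039.8; capital account: capital transfers received from emigrants 144.2.)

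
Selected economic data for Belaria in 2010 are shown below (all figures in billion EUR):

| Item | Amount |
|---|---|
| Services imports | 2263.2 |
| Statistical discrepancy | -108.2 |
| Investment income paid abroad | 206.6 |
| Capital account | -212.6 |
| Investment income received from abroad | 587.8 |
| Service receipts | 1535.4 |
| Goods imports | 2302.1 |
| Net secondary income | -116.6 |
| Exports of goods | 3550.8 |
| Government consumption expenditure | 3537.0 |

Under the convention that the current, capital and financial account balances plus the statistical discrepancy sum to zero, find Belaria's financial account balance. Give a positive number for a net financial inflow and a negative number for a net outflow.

Goods balance = 3550.8 - 2302.1 = 1248.7
Services balance = 1535.4 - 2263.2 = -727.8
Trade balance (goods + services) = 1248.7 + (-727.8) = 520.9
Net primary income = 587.8 - 206.6 = 381.2
Net secondary income = -116.6
Current account = 520.9 + 381.2 + (-116.6) = 785.5
Financial account = -(785.5 + (-212.6) + (-108.2)) = -464.7

-464.7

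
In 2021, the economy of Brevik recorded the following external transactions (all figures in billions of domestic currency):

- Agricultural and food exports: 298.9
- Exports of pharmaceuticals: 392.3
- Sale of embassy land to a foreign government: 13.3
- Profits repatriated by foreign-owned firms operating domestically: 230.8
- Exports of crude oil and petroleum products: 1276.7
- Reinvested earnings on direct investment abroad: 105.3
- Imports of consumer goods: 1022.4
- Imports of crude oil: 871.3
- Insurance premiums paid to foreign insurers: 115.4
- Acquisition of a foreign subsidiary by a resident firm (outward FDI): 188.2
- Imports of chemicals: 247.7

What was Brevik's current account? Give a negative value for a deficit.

-414.4

Goods: -247.7 - 1022.4 + 1276.7 - 871.3 + 392.3 + 298.9 = -173.5
Services: -115.4
Primary income: -230.8 + 105.3 = -125.5
Current account = (-173.5) + (-115.4) + (-125.5) = -414.4
(Excluded from the current account — capital account: sale of embassy land to a foreign government 13.3; financial account: acquisition of a foreign subsidiary by a resident firm (outward FDI) 188.2.)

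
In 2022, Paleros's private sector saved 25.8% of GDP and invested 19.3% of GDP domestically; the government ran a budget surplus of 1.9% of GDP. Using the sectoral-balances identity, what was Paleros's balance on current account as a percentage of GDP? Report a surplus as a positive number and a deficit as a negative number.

8.4

By the sectoral-balances identity, CA = (S_private - I) + (T - G).
Private balance = 25.8 - 19.3 = 6.5
Government balance (T - G) = 1.9
CA = 6.5 + 1.9 = 8.4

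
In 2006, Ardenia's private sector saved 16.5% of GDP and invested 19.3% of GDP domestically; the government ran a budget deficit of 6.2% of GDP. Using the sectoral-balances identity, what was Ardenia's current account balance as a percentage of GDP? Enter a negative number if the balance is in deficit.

By the sectoral-balances identity, CA = (S_private - I) + (T - G).
Private balance = 16.5 - 19.3 = -2.8
Government balance (T - G) = -6.2
CA = -2.8 + (-6.2) = -9.0

-9.0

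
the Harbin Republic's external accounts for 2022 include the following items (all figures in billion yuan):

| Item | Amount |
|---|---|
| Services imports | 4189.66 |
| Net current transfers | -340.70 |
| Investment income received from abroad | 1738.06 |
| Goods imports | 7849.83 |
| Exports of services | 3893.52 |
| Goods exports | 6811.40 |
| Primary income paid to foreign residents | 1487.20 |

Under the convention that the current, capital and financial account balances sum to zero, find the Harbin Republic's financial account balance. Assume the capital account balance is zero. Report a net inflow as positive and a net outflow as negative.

1424.41

Goods balance = 6811.40 - 7849.83 = -1038.43
Services balance = 3893.52 - 4189.66 = -296.14
Trade balance (goods + services) = -1038.43 + (-296.14) = -1334.57
Net primary income = 1738.06 - 1487.20 = 250.86
Net secondary income = -340.70
Current account = -1334.57 + 250.86 + (-340.70) = -1424.41
Financial account = -(-1424.41) = 1424.41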